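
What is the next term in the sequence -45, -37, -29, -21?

Differences: -37 - -45 = 8
This is an arithmetic sequence with common difference d = 8.
Next term = -21 + 8 = -13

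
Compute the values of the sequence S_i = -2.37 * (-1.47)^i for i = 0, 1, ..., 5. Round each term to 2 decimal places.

This is a geometric sequence.
i=0: S_0 = -2.37 * (-1.47)^0 = -2.37
i=1: S_1 = -2.37 * (-1.47)^1 ≈ 3.48
i=2: S_2 = -2.37 * (-1.47)^2 ≈ -5.12
i=3: S_3 = -2.37 * (-1.47)^3 ≈ 7.53
i=4: S_4 = -2.37 * (-1.47)^4 ≈ -11.07
i=5: S_5 = -2.37 * (-1.47)^5 ≈ 16.27
The first 6 terms are: [-2.37, 3.48, -5.12, 7.53, -11.07, 16.27]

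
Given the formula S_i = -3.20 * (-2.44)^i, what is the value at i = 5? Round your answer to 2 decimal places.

S_5 = -3.2 * (-2.44)^5 ≈ -3.2 * -86.4867 ≈ 276.76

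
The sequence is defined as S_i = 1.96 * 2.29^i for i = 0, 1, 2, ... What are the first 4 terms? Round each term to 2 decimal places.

This is a geometric sequence.
i=0: S_0 = 1.96 * 2.29^0 = 1.96
i=1: S_1 = 1.96 * 2.29^1 ≈ 4.49
i=2: S_2 = 1.96 * 2.29^2 ≈ 10.28
i=3: S_3 = 1.96 * 2.29^3 ≈ 23.54
The first 4 terms are: [1.96, 4.49, 10.28, 23.54]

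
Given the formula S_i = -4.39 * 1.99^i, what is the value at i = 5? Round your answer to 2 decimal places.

S_5 = -4.39 * 1.99^5 ≈ -4.39 * 31.208 ≈ -137.0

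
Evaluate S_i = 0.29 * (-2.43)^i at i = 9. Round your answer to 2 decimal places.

S_9 = 0.29 * (-2.43)^9 ≈ 0.29 * -2954.3127 ≈ -856.75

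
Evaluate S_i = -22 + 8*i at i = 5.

S_5 = -22 + 8*5 = -22 + 40 = 18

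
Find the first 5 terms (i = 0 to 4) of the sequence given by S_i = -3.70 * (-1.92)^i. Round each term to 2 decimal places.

This is a geometric sequence.
i=0: S_0 = -3.7 * (-1.92)^0 = -3.7
i=1: S_1 = -3.7 * (-1.92)^1 ≈ 7.1
i=2: S_2 = -3.7 * (-1.92)^2 ≈ -13.64
i=3: S_3 = -3.7 * (-1.92)^3 ≈ 26.19
i=4: S_4 = -3.7 * (-1.92)^4 ≈ -50.28
The first 5 terms are: [-3.7, 7.1, -13.64, 26.19, -50.28]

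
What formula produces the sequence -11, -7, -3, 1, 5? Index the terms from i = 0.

Check differences: -7 - -11 = 4
-3 - -7 = 4
Common difference d = 4.
First term a = -11.
Formula: S_i = -11 + 4*i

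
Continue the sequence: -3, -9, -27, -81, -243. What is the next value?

Ratios: -9 / -3 = 3.0
This is a geometric sequence with common ratio r = 3.
Next term = -243 * 3 = -729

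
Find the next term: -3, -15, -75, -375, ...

Ratios: -15 / -3 = 5.0
This is a geometric sequence with common ratio r = 5.
Next term = -375 * 5 = -1875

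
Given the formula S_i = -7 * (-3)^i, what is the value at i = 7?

S_7 = -7 * (-3)^7 = -7 * -2187 = 15309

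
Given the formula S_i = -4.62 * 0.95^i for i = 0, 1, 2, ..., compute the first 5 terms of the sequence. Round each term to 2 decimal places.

This is a geometric sequence.
i=0: S_0 = -4.62 * 0.95^0 = -4.62
i=1: S_1 = -4.62 * 0.95^1 ≈ -4.39
i=2: S_2 = -4.62 * 0.95^2 ≈ -4.17
i=3: S_3 = -4.62 * 0.95^3 ≈ -3.96
i=4: S_4 = -4.62 * 0.95^4 ≈ -3.76
The first 5 terms are: [-4.62, -4.39, -4.17, -3.96, -3.76]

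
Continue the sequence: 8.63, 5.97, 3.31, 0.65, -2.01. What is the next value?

Differences: 5.97 - 8.63 = -2.66
This is an arithmetic sequence with common difference d = -2.66.
Next term = -2.01 + -2.66 = -4.67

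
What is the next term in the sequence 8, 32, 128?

Ratios: 32 / 8 = 4.0
This is a geometric sequence with common ratio r = 4.
Next term = 128 * 4 = 512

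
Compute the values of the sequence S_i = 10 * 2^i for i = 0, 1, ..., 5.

This is a geometric sequence.
i=0: S_0 = 10 * 2^0 = 10
i=1: S_1 = 10 * 2^1 = 20
i=2: S_2 = 10 * 2^2 = 40
i=3: S_3 = 10 * 2^3 = 80
i=4: S_4 = 10 * 2^4 = 160
i=5: S_5 = 10 * 2^5 = 320
The first 6 terms are: [10, 20, 40, 80, 160, 320]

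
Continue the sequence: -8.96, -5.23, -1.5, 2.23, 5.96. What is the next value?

Differences: -5.23 - -8.96 = 3.73
This is an arithmetic sequence with common difference d = 3.73.
Next term = 5.96 + 3.73 = 9.69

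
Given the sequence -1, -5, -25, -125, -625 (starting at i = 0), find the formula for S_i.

Check ratios: -5 / -1 = 5.0
Common ratio r = 5.
First term a = -1.
Formula: S_i = -1 * 5^i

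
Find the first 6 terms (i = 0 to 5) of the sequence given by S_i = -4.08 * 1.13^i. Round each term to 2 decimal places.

This is a geometric sequence.
i=0: S_0 = -4.08 * 1.13^0 = -4.08
i=1: S_1 = -4.08 * 1.13^1 ≈ -4.61
i=2: S_2 = -4.08 * 1.13^2 ≈ -5.21
i=3: S_3 = -4.08 * 1.13^3 ≈ -5.89
i=4: S_4 = -4.08 * 1.13^4 ≈ -6.65
i=5: S_5 = -4.08 * 1.13^5 ≈ -7.52
The first 6 terms are: [-4.08, -4.61, -5.21, -5.89, -6.65, -7.52]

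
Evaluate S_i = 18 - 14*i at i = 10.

S_10 = 18 + -14*10 = 18 + -140 = -122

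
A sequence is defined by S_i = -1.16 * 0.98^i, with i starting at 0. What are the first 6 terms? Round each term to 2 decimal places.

This is a geometric sequence.
i=0: S_0 = -1.16 * 0.98^0 = -1.16
i=1: S_1 = -1.16 * 0.98^1 ≈ -1.14
i=2: S_2 = -1.16 * 0.98^2 ≈ -1.11
i=3: S_3 = -1.16 * 0.98^3 ≈ -1.09
i=4: S_4 = -1.16 * 0.98^4 ≈ -1.07
i=5: S_5 = -1.16 * 0.98^5 ≈ -1.05
The first 6 terms are: [-1.16, -1.14, -1.11, -1.09, -1.07, -1.05]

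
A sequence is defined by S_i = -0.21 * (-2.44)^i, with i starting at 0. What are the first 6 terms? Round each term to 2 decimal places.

This is a geometric sequence.
i=0: S_0 = -0.21 * (-2.44)^0 = -0.21
i=1: S_1 = -0.21 * (-2.44)^1 ≈ 0.51
i=2: S_2 = -0.21 * (-2.44)^2 ≈ -1.25
i=3: S_3 = -0.21 * (-2.44)^3 ≈ 3.05
i=4: S_4 = -0.21 * (-2.44)^4 ≈ -7.44
i=5: S_5 = -0.21 * (-2.44)^5 ≈ 18.16
The first 6 terms are: [-0.21, 0.51, -1.25, 3.05, -7.44, 18.16]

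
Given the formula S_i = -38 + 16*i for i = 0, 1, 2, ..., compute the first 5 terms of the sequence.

This is an arithmetic sequence.
i=0: S_0 = -38 + 16*0 = -38
i=1: S_1 = -38 + 16*1 = -22
i=2: S_2 = -38 + 16*2 = -6
i=3: S_3 = -38 + 16*3 = 10
i=4: S_4 = -38 + 16*4 = 26
The first 5 terms are: [-38, -22, -6, 10, 26]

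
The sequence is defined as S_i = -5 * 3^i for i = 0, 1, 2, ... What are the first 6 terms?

This is a geometric sequence.
i=0: S_0 = -5 * 3^0 = -5
i=1: S_1 = -5 * 3^1 = -15
i=2: S_2 = -5 * 3^2 = -45
i=3: S_3 = -5 * 3^3 = -135
i=4: S_4 = -5 * 3^4 = -405
i=5: S_5 = -5 * 3^5 = -1215
The first 6 terms are: [-5, -15, -45, -135, -405, -1215]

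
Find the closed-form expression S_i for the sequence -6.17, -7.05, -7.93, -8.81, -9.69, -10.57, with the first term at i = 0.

Check differences: -7.05 - -6.17 = -0.88
-7.93 - -7.05 = -0.88
Common difference d = -0.88.
First term a = -6.17.
Formula: S_i = -6.17 - 0.88*i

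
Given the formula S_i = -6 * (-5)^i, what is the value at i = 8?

S_8 = -6 * (-5)^8 = -6 * 390625 = -2343750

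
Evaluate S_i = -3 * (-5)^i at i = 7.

S_7 = -3 * (-5)^7 = -3 * -78125 = 234375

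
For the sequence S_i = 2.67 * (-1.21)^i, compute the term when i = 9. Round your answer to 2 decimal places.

S_9 = 2.67 * (-1.21)^9 ≈ 2.67 * -5.5599 ≈ -14.84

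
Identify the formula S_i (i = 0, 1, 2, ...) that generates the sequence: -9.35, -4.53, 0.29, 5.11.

Check differences: -4.53 - -9.35 = 4.82
0.29 - -4.53 = 4.82
Common difference d = 4.82.
First term a = -9.35.
Formula: S_i = -9.35 + 4.82*i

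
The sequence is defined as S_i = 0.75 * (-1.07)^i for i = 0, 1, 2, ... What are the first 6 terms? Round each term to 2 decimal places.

This is a geometric sequence.
i=0: S_0 = 0.75 * (-1.07)^0 = 0.75
i=1: S_1 = 0.75 * (-1.07)^1 ≈ -0.8
i=2: S_2 = 0.75 * (-1.07)^2 ≈ 0.86
i=3: S_3 = 0.75 * (-1.07)^3 ≈ -0.92
i=4: S_4 = 0.75 * (-1.07)^4 ≈ 0.98
i=5: S_5 = 0.75 * (-1.07)^5 ≈ -1.05
The first 6 terms are: [0.75, -0.8, 0.86, -0.92, 0.98, -1.05]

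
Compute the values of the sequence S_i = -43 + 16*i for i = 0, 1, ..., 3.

This is an arithmetic sequence.
i=0: S_0 = -43 + 16*0 = -43
i=1: S_1 = -43 + 16*1 = -27
i=2: S_2 = -43 + 16*2 = -11
i=3: S_3 = -43 + 16*3 = 5
The first 4 terms are: [-43, -27, -11, 5]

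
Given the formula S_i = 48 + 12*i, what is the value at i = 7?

S_7 = 48 + 12*7 = 48 + 84 = 132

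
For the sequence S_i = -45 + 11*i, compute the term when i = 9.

S_9 = -45 + 11*9 = -45 + 99 = 54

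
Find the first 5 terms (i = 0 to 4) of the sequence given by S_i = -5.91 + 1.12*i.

This is an arithmetic sequence.
i=0: S_0 = -5.91 + 1.12*0 = -5.91
i=1: S_1 = -5.91 + 1.12*1 = -4.79
i=2: S_2 = -5.91 + 1.12*2 = -3.67
i=3: S_3 = -5.91 + 1.12*3 = -2.55
i=4: S_4 = -5.91 + 1.12*4 = -1.43
The first 5 terms are: [-5.91, -4.79, -3.67, -2.55, -1.43]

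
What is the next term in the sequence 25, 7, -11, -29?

Differences: 7 - 25 = -18
This is an arithmetic sequence with common difference d = -18.
Next term = -29 + -18 = -47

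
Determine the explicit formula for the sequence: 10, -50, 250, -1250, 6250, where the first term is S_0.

Check ratios: -50 / 10 = -5.0
Common ratio r = -5.
First term a = 10.
Formula: S_i = 10 * (-5)^i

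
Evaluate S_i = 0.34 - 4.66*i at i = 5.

S_5 = 0.34 + -4.66*5 = 0.34 + -23.3 = -22.96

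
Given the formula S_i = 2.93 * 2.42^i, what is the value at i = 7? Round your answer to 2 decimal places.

S_7 = 2.93 * 2.42^7 ≈ 2.93 * 486.0798 ≈ 1424.21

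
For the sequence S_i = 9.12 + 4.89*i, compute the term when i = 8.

S_8 = 9.12 + 4.89*8 = 9.12 + 39.12 = 48.24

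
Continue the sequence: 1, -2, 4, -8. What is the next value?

Ratios: -2 / 1 = -2.0
This is a geometric sequence with common ratio r = -2.
Next term = -8 * -2 = 16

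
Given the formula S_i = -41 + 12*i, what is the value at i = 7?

S_7 = -41 + 12*7 = -41 + 84 = 43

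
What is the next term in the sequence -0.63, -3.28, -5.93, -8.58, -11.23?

Differences: -3.28 - -0.63 = -2.65
This is an arithmetic sequence with common difference d = -2.65.
Next term = -11.23 + -2.65 = -13.88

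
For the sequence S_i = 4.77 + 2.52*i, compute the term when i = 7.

S_7 = 4.77 + 2.52*7 = 4.77 + 17.64 = 22.41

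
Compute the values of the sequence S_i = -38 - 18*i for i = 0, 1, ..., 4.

This is an arithmetic sequence.
i=0: S_0 = -38 + -18*0 = -38
i=1: S_1 = -38 + -18*1 = -56
i=2: S_2 = -38 + -18*2 = -74
i=3: S_3 = -38 + -18*3 = -92
i=4: S_4 = -38 + -18*4 = -110
The first 5 terms are: [-38, -56, -74, -92, -110]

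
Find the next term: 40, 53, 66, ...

Differences: 53 - 40 = 13
This is an arithmetic sequence with common difference d = 13.
Next term = 66 + 13 = 79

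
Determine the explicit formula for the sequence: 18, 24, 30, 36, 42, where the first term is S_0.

Check differences: 24 - 18 = 6
30 - 24 = 6
Common difference d = 6.
First term a = 18.
Formula: S_i = 18 + 6*i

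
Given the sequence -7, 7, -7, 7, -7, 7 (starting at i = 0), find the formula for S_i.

Check ratios: 7 / -7 = -1.0
Common ratio r = -1.
First term a = -7.
Formula: S_i = -7 * (-1)^i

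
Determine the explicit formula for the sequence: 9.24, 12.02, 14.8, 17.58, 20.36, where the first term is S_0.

Check differences: 12.02 - 9.24 = 2.78
14.8 - 12.02 = 2.78
Common difference d = 2.78.
First term a = 9.24.
Formula: S_i = 9.24 + 2.78*i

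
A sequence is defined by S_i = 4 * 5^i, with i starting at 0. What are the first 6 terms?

This is a geometric sequence.
i=0: S_0 = 4 * 5^0 = 4
i=1: S_1 = 4 * 5^1 = 20
i=2: S_2 = 4 * 5^2 = 100
i=3: S_3 = 4 * 5^3 = 500
i=4: S_4 = 4 * 5^4 = 2500
i=5: S_5 = 4 * 5^5 = 12500
The first 6 terms are: [4, 20, 100, 500, 2500, 12500]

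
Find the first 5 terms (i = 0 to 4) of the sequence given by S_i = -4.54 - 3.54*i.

This is an arithmetic sequence.
i=0: S_0 = -4.54 + -3.54*0 = -4.54
i=1: S_1 = -4.54 + -3.54*1 = -8.08
i=2: S_2 = -4.54 + -3.54*2 = -11.62
i=3: S_3 = -4.54 + -3.54*3 = -15.16
i=4: S_4 = -4.54 + -3.54*4 = -18.7
The first 5 terms are: [-4.54, -8.08, -11.62, -15.16, -18.7]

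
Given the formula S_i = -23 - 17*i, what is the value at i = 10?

S_10 = -23 + -17*10 = -23 + -170 = -193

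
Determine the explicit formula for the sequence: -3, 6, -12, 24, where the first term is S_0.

Check ratios: 6 / -3 = -2.0
Common ratio r = -2.
First term a = -3.
Formula: S_i = -3 * (-2)^i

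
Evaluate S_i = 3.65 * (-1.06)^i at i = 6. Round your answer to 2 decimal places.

S_6 = 3.65 * (-1.06)^6 ≈ 3.65 * 1.4185 ≈ 5.18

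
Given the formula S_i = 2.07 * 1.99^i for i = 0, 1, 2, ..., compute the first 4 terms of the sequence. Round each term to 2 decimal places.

This is a geometric sequence.
i=0: S_0 = 2.07 * 1.99^0 = 2.07
i=1: S_1 = 2.07 * 1.99^1 ≈ 4.12
i=2: S_2 = 2.07 * 1.99^2 ≈ 8.2
i=3: S_3 = 2.07 * 1.99^3 ≈ 16.31
The first 4 terms are: [2.07, 4.12, 8.2, 16.31]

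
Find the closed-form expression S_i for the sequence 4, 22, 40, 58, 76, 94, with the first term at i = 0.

Check differences: 22 - 4 = 18
40 - 22 = 18
Common difference d = 18.
First term a = 4.
Formula: S_i = 4 + 18*i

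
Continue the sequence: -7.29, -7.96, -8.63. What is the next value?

Differences: -7.96 - -7.29 = -0.67
This is an arithmetic sequence with common difference d = -0.67.
Next term = -8.63 + -0.67 = -9.3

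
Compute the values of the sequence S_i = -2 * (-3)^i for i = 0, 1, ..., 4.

This is a geometric sequence.
i=0: S_0 = -2 * (-3)^0 = -2
i=1: S_1 = -2 * (-3)^1 = 6
i=2: S_2 = -2 * (-3)^2 = -18
i=3: S_3 = -2 * (-3)^3 = 54
i=4: S_4 = -2 * (-3)^4 = -162
The first 5 terms are: [-2, 6, -18, 54, -162]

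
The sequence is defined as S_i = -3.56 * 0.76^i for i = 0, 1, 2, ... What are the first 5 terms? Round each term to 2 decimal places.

This is a geometric sequence.
i=0: S_0 = -3.56 * 0.76^0 = -3.56
i=1: S_1 = -3.56 * 0.76^1 ≈ -2.71
i=2: S_2 = -3.56 * 0.76^2 ≈ -2.06
i=3: S_3 = -3.56 * 0.76^3 ≈ -1.56
i=4: S_4 = -3.56 * 0.76^4 ≈ -1.19
The first 5 terms are: [-3.56, -2.71, -2.06, -1.56, -1.19]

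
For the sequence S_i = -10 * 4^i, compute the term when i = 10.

S_10 = -10 * 4^10 = -10 * 1048576 = -10485760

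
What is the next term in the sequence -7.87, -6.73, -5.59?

Differences: -6.73 - -7.87 = 1.14
This is an arithmetic sequence with common difference d = 1.14.
Next term = -5.59 + 1.14 = -4.45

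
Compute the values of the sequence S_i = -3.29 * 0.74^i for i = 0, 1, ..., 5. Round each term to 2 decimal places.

This is a geometric sequence.
i=0: S_0 = -3.29 * 0.74^0 = -3.29
i=1: S_1 = -3.29 * 0.74^1 ≈ -2.43
i=2: S_2 = -3.29 * 0.74^2 ≈ -1.8
i=3: S_3 = -3.29 * 0.74^3 ≈ -1.33
i=4: S_4 = -3.29 * 0.74^4 ≈ -0.99
i=5: S_5 = -3.29 * 0.74^5 ≈ -0.73
The first 6 terms are: [-3.29, -2.43, -1.8, -1.33, -0.99, -0.73]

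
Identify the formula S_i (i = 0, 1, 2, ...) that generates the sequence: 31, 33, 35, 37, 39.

Check differences: 33 - 31 = 2
35 - 33 = 2
Common difference d = 2.
First term a = 31.
Formula: S_i = 31 + 2*i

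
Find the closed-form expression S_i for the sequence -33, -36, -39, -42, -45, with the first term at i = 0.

Check differences: -36 - -33 = -3
-39 - -36 = -3
Common difference d = -3.
First term a = -33.
Formula: S_i = -33 - 3*i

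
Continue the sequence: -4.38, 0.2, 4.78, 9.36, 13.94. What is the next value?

Differences: 0.2 - -4.38 = 4.58
This is an arithmetic sequence with common difference d = 4.58.
Next term = 13.94 + 4.58 = 18.52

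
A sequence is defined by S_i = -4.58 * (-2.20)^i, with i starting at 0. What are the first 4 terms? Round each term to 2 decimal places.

This is a geometric sequence.
i=0: S_0 = -4.58 * (-2.2)^0 = -4.58
i=1: S_1 = -4.58 * (-2.2)^1 ≈ 10.08
i=2: S_2 = -4.58 * (-2.2)^2 ≈ -22.17
i=3: S_3 = -4.58 * (-2.2)^3 ≈ 48.77
The first 4 terms are: [-4.58, 10.08, -22.17, 48.77]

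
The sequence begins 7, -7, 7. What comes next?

Ratios: -7 / 7 = -1.0
This is a geometric sequence with common ratio r = -1.
Next term = 7 * -1 = -7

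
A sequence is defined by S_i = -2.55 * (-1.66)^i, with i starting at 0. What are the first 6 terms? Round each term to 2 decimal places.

This is a geometric sequence.
i=0: S_0 = -2.55 * (-1.66)^0 = -2.55
i=1: S_1 = -2.55 * (-1.66)^1 ≈ 4.23
i=2: S_2 = -2.55 * (-1.66)^2 ≈ -7.03
i=3: S_3 = -2.55 * (-1.66)^3 ≈ 11.66
i=4: S_4 = -2.55 * (-1.66)^4 ≈ -19.36
i=5: S_5 = -2.55 * (-1.66)^5 ≈ 32.14
The first 6 terms are: [-2.55, 4.23, -7.03, 11.66, -19.36, 32.14]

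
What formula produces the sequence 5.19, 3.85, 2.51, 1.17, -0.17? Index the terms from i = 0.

Check differences: 3.85 - 5.19 = -1.34
2.51 - 3.85 = -1.34
Common difference d = -1.34.
First term a = 5.19.
Formula: S_i = 5.19 - 1.34*i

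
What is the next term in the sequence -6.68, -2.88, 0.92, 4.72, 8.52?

Differences: -2.88 - -6.68 = 3.8
This is an arithmetic sequence with common difference d = 3.8.
Next term = 8.52 + 3.8 = 12.32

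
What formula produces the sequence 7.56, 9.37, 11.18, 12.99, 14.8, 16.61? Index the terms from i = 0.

Check differences: 9.37 - 7.56 = 1.81
11.18 - 9.37 = 1.81
Common difference d = 1.81.
First term a = 7.56.
Formula: S_i = 7.56 + 1.81*i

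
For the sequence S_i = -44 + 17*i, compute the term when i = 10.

S_10 = -44 + 17*10 = -44 + 170 = 126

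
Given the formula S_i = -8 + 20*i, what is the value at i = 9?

S_9 = -8 + 20*9 = -8 + 180 = 172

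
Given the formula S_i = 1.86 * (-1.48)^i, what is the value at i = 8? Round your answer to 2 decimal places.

S_8 = 1.86 * (-1.48)^8 ≈ 1.86 * 23.0194 ≈ 42.82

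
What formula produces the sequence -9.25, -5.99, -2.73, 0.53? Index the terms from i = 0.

Check differences: -5.99 - -9.25 = 3.26
-2.73 - -5.99 = 3.26
Common difference d = 3.26.
First term a = -9.25.
Formula: S_i = -9.25 + 3.26*i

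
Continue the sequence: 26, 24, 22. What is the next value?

Differences: 24 - 26 = -2
This is an arithmetic sequence with common difference d = -2.
Next term = 22 + -2 = 20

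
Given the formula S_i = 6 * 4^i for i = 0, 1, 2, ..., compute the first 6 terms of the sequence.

This is a geometric sequence.
i=0: S_0 = 6 * 4^0 = 6
i=1: S_1 = 6 * 4^1 = 24
i=2: S_2 = 6 * 4^2 = 96
i=3: S_3 = 6 * 4^3 = 384
i=4: S_4 = 6 * 4^4 = 1536
i=5: S_5 = 6 * 4^5 = 6144
The first 6 terms are: [6, 24, 96, 384, 1536, 6144]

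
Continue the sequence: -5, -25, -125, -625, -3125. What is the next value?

Ratios: -25 / -5 = 5.0
This is a geometric sequence with common ratio r = 5.
Next term = -3125 * 5 = -15625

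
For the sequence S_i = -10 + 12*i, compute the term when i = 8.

S_8 = -10 + 12*8 = -10 + 96 = 86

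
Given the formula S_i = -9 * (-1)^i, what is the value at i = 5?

S_5 = -9 * (-1)^5 = -9 * -1 = 9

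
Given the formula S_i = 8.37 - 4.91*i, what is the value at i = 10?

S_10 = 8.37 + -4.91*10 = 8.37 + -49.1 = -40.73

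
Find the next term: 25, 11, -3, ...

Differences: 11 - 25 = -14
This is an arithmetic sequence with common difference d = -14.
Next term = -3 + -14 = -17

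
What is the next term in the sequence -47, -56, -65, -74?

Differences: -56 - -47 = -9
This is an arithmetic sequence with common difference d = -9.
Next term = -74 + -9 = -83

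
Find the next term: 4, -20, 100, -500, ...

Ratios: -20 / 4 = -5.0
This is a geometric sequence with common ratio r = -5.
Next term = -500 * -5 = 2500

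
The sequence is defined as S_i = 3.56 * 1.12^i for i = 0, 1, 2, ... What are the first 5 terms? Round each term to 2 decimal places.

This is a geometric sequence.
i=0: S_0 = 3.56 * 1.12^0 = 3.56
i=1: S_1 = 3.56 * 1.12^1 ≈ 3.99
i=2: S_2 = 3.56 * 1.12^2 ≈ 4.47
i=3: S_3 = 3.56 * 1.12^3 ≈ 5.0
i=4: S_4 = 3.56 * 1.12^4 ≈ 5.6
The first 5 terms are: [3.56, 3.99, 4.47, 5.0, 5.6]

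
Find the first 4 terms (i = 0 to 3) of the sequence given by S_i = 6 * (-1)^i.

This is a geometric sequence.
i=0: S_0 = 6 * (-1)^0 = 6
i=1: S_1 = 6 * (-1)^1 = -6
i=2: S_2 = 6 * (-1)^2 = 6
i=3: S_3 = 6 * (-1)^3 = -6
The first 4 terms are: [6, -6, 6, -6]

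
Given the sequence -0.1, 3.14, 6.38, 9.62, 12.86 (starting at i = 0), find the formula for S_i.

Check differences: 3.14 - -0.1 = 3.24
6.38 - 3.14 = 3.24
Common difference d = 3.24.
First term a = -0.1.
Formula: S_i = -0.10 + 3.24*i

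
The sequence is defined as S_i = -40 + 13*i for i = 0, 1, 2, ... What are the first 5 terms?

This is an arithmetic sequence.
i=0: S_0 = -40 + 13*0 = -40
i=1: S_1 = -40 + 13*1 = -27
i=2: S_2 = -40 + 13*2 = -14
i=3: S_3 = -40 + 13*3 = -1
i=4: S_4 = -40 + 13*4 = 12
The first 5 terms are: [-40, -27, -14, -1, 12]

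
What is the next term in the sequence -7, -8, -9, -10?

Differences: -8 - -7 = -1
This is an arithmetic sequence with common difference d = -1.
Next term = -10 + -1 = -11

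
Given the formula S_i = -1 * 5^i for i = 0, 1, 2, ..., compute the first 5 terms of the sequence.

This is a geometric sequence.
i=0: S_0 = -1 * 5^0 = -1
i=1: S_1 = -1 * 5^1 = -5
i=2: S_2 = -1 * 5^2 = -25
i=3: S_3 = -1 * 5^3 = -125
i=4: S_4 = -1 * 5^4 = -625
The first 5 terms are: [-1, -5, -25, -125, -625]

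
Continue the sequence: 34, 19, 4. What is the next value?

Differences: 19 - 34 = -15
This is an arithmetic sequence with common difference d = -15.
Next term = 4 + -15 = -11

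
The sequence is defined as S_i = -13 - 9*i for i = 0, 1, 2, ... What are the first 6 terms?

This is an arithmetic sequence.
i=0: S_0 = -13 + -9*0 = -13
i=1: S_1 = -13 + -9*1 = -22
i=2: S_2 = -13 + -9*2 = -31
i=3: S_3 = -13 + -9*3 = -40
i=4: S_4 = -13 + -9*4 = -49
i=5: S_5 = -13 + -9*5 = -58
The first 6 terms are: [-13, -22, -31, -40, -49, -58]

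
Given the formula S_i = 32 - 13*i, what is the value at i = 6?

S_6 = 32 + -13*6 = 32 + -78 = -46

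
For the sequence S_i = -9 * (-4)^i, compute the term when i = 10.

S_10 = -9 * (-4)^10 = -9 * 1048576 = -9437184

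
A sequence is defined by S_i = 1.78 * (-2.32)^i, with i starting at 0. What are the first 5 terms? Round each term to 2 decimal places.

This is a geometric sequence.
i=0: S_0 = 1.78 * (-2.32)^0 = 1.78
i=1: S_1 = 1.78 * (-2.32)^1 ≈ -4.13
i=2: S_2 = 1.78 * (-2.32)^2 ≈ 9.58
i=3: S_3 = 1.78 * (-2.32)^3 ≈ -22.23
i=4: S_4 = 1.78 * (-2.32)^4 ≈ 51.57
The first 5 terms are: [1.78, -4.13, 9.58, -22.23, 51.57]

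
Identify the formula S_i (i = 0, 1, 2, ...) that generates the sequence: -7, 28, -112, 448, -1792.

Check ratios: 28 / -7 = -4.0
Common ratio r = -4.
First term a = -7.
Formula: S_i = -7 * (-4)^i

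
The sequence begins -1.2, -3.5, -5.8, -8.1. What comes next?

Differences: -3.5 - -1.2 = -2.3
This is an arithmetic sequence with common difference d = -2.3.
Next term = -8.1 + -2.3 = -10.4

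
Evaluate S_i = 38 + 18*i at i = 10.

S_10 = 38 + 18*10 = 38 + 180 = 218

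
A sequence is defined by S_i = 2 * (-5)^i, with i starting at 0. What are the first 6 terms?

This is a geometric sequence.
i=0: S_0 = 2 * (-5)^0 = 2
i=1: S_1 = 2 * (-5)^1 = -10
i=2: S_2 = 2 * (-5)^2 = 50
i=3: S_3 = 2 * (-5)^3 = -250
i=4: S_4 = 2 * (-5)^4 = 1250
i=5: S_5 = 2 * (-5)^5 = -6250
The first 6 terms are: [2, -10, 50, -250, 1250, -6250]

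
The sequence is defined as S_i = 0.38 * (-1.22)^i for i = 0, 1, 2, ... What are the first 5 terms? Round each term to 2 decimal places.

This is a geometric sequence.
i=0: S_0 = 0.38 * (-1.22)^0 = 0.38
i=1: S_1 = 0.38 * (-1.22)^1 ≈ -0.46
i=2: S_2 = 0.38 * (-1.22)^2 ≈ 0.57
i=3: S_3 = 0.38 * (-1.22)^3 ≈ -0.69
i=4: S_4 = 0.38 * (-1.22)^4 ≈ 0.84
The first 5 terms are: [0.38, -0.46, 0.57, -0.69, 0.84]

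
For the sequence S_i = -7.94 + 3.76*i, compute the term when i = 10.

S_10 = -7.94 + 3.76*10 = -7.94 + 37.6 = 29.66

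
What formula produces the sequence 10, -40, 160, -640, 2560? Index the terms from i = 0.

Check ratios: -40 / 10 = -4.0
Common ratio r = -4.
First term a = 10.
Formula: S_i = 10 * (-4)^i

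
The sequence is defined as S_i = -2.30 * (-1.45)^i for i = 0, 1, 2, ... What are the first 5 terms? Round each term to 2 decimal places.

This is a geometric sequence.
i=0: S_0 = -2.3 * (-1.45)^0 = -2.3
i=1: S_1 = -2.3 * (-1.45)^1 ≈ 3.34
i=2: S_2 = -2.3 * (-1.45)^2 ≈ -4.84
i=3: S_3 = -2.3 * (-1.45)^3 ≈ 7.01
i=4: S_4 = -2.3 * (-1.45)^4 ≈ -10.17
The first 5 terms are: [-2.3, 3.34, -4.84, 7.01, -10.17]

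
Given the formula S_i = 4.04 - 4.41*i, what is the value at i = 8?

S_8 = 4.04 + -4.41*8 = 4.04 + -35.28 = -31.24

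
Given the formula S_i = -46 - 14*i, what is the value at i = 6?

S_6 = -46 + -14*6 = -46 + -84 = -130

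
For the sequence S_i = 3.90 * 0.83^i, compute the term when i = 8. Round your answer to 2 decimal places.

S_8 = 3.9 * 0.83^8 ≈ 3.9 * 0.2252 ≈ 0.88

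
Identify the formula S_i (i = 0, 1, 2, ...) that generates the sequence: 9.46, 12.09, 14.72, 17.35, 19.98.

Check differences: 12.09 - 9.46 = 2.63
14.72 - 12.09 = 2.63
Common difference d = 2.63.
First term a = 9.46.
Formula: S_i = 9.46 + 2.63*i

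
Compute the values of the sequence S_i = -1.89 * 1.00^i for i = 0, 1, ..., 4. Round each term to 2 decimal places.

This is a geometric sequence.
i=0: S_0 = -1.89 * 1.0^0 = -1.89
i=1: S_1 = -1.89 * 1.0^1 = -1.89
i=2: S_2 = -1.89 * 1.0^2 = -1.89
i=3: S_3 = -1.89 * 1.0^3 = -1.89
i=4: S_4 = -1.89 * 1.0^4 = -1.89
The first 5 terms are: [-1.89, -1.89, -1.89, -1.89, -1.89]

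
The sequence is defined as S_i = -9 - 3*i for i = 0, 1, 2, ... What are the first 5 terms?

This is an arithmetic sequence.
i=0: S_0 = -9 + -3*0 = -9
i=1: S_1 = -9 + -3*1 = -12
i=2: S_2 = -9 + -3*2 = -15
i=3: S_3 = -9 + -3*3 = -18
i=4: S_4 = -9 + -3*4 = -21
The first 5 terms are: [-9, -12, -15, -18, -21]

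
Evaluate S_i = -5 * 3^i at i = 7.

S_7 = -5 * 3^7 = -5 * 2187 = -10935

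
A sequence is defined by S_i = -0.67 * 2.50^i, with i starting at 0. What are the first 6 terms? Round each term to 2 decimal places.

This is a geometric sequence.
i=0: S_0 = -0.67 * 2.5^0 = -0.67
i=1: S_1 = -0.67 * 2.5^1 ≈ -1.68
i=2: S_2 = -0.67 * 2.5^2 ≈ -4.19
i=3: S_3 = -0.67 * 2.5^3 ≈ -10.47
i=4: S_4 = -0.67 * 2.5^4 ≈ -26.17
i=5: S_5 = -0.67 * 2.5^5 ≈ -65.43
The first 6 terms are: [-0.67, -1.68, -4.19, -10.47, -26.17, -65.43]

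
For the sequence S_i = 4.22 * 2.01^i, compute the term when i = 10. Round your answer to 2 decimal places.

S_10 = 4.22 * 2.01^10 ≈ 4.22 * 1076.3675 ≈ 4542.27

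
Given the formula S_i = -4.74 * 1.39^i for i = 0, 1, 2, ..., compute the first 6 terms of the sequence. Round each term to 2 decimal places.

This is a geometric sequence.
i=0: S_0 = -4.74 * 1.39^0 = -4.74
i=1: S_1 = -4.74 * 1.39^1 ≈ -6.59
i=2: S_2 = -4.74 * 1.39^2 ≈ -9.16
i=3: S_3 = -4.74 * 1.39^3 ≈ -12.73
i=4: S_4 = -4.74 * 1.39^4 ≈ -17.69
i=5: S_5 = -4.74 * 1.39^5 ≈ -24.6
The first 6 terms are: [-4.74, -6.59, -9.16, -12.73, -17.69, -24.6]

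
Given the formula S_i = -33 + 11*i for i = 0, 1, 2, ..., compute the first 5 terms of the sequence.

This is an arithmetic sequence.
i=0: S_0 = -33 + 11*0 = -33
i=1: S_1 = -33 + 11*1 = -22
i=2: S_2 = -33 + 11*2 = -11
i=3: S_3 = -33 + 11*3 = 0
i=4: S_4 = -33 + 11*4 = 11
The first 5 terms are: [-33, -22, -11, 0, 11]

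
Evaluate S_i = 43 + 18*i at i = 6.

S_6 = 43 + 18*6 = 43 + 108 = 151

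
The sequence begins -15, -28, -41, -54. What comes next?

Differences: -28 - -15 = -13
This is an arithmetic sequence with common difference d = -13.
Next term = -54 + -13 = -67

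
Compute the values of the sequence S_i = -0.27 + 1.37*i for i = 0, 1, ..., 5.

This is an arithmetic sequence.
i=0: S_0 = -0.27 + 1.37*0 = -0.27
i=1: S_1 = -0.27 + 1.37*1 = 1.1
i=2: S_2 = -0.27 + 1.37*2 = 2.47
i=3: S_3 = -0.27 + 1.37*3 = 3.84
i=4: S_4 = -0.27 + 1.37*4 = 5.21
i=5: S_5 = -0.27 + 1.37*5 = 6.58
The first 6 terms are: [-0.27, 1.1, 2.47, 3.84, 5.21, 6.58]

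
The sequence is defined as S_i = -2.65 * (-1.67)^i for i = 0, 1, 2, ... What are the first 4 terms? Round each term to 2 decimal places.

This is a geometric sequence.
i=0: S_0 = -2.65 * (-1.67)^0 = -2.65
i=1: S_1 = -2.65 * (-1.67)^1 ≈ 4.43
i=2: S_2 = -2.65 * (-1.67)^2 ≈ -7.39
i=3: S_3 = -2.65 * (-1.67)^3 ≈ 12.34
The first 4 terms are: [-2.65, 4.43, -7.39, 12.34]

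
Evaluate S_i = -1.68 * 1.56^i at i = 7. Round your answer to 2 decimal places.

S_7 = -1.68 * 1.56^7 ≈ -1.68 * 22.4839 ≈ -37.77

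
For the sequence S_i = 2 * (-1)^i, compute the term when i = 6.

S_6 = 2 * (-1)^6 = 2 * 1 = 2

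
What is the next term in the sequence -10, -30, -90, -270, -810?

Ratios: -30 / -10 = 3.0
This is a geometric sequence with common ratio r = 3.
Next term = -810 * 3 = -2430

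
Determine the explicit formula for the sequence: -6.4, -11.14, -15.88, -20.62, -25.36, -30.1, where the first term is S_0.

Check differences: -11.14 - -6.4 = -4.74
-15.88 - -11.14 = -4.74
Common difference d = -4.74.
First term a = -6.4.
Formula: S_i = -6.40 - 4.74*i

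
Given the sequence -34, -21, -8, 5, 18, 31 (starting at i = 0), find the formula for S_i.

Check differences: -21 - -34 = 13
-8 - -21 = 13
Common difference d = 13.
First term a = -34.
Formula: S_i = -34 + 13*i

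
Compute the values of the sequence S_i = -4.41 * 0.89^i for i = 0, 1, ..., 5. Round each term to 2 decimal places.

This is a geometric sequence.
i=0: S_0 = -4.41 * 0.89^0 = -4.41
i=1: S_1 = -4.41 * 0.89^1 ≈ -3.92
i=2: S_2 = -4.41 * 0.89^2 ≈ -3.49
i=3: S_3 = -4.41 * 0.89^3 ≈ -3.11
i=4: S_4 = -4.41 * 0.89^4 ≈ -2.77
i=5: S_5 = -4.41 * 0.89^5 ≈ -2.46
The first 6 terms are: [-4.41, -3.92, -3.49, -3.11, -2.77, -2.46]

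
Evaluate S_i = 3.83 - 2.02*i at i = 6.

S_6 = 3.83 + -2.02*6 = 3.83 + -12.12 = -8.29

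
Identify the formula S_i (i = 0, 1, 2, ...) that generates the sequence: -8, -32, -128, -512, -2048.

Check ratios: -32 / -8 = 4.0
Common ratio r = 4.
First term a = -8.
Formula: S_i = -8 * 4^i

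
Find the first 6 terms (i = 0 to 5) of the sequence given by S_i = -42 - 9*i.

This is an arithmetic sequence.
i=0: S_0 = -42 + -9*0 = -42
i=1: S_1 = -42 + -9*1 = -51
i=2: S_2 = -42 + -9*2 = -60
i=3: S_3 = -42 + -9*3 = -69
i=4: S_4 = -42 + -9*4 = -78
i=5: S_5 = -42 + -9*5 = -87
The first 6 terms are: [-42, -51, -60, -69, -78, -87]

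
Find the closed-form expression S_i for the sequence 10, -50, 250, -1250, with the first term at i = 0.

Check ratios: -50 / 10 = -5.0
Common ratio r = -5.
First term a = 10.
Formula: S_i = 10 * (-5)^i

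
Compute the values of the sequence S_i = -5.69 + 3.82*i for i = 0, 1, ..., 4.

This is an arithmetic sequence.
i=0: S_0 = -5.69 + 3.82*0 = -5.69
i=1: S_1 = -5.69 + 3.82*1 = -1.87
i=2: S_2 = -5.69 + 3.82*2 = 1.95
i=3: S_3 = -5.69 + 3.82*3 = 5.77
i=4: S_4 = -5.69 + 3.82*4 = 9.59
The first 5 terms are: [-5.69, -1.87, 1.95, 5.77, 9.59]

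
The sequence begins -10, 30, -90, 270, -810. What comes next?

Ratios: 30 / -10 = -3.0
This is a geometric sequence with common ratio r = -3.
Next term = -810 * -3 = 2430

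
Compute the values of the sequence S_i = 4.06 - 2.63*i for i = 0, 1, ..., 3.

This is an arithmetic sequence.
i=0: S_0 = 4.06 + -2.63*0 = 4.06
i=1: S_1 = 4.06 + -2.63*1 = 1.43
i=2: S_2 = 4.06 + -2.63*2 = -1.2
i=3: S_3 = 4.06 + -2.63*3 = -3.83
The first 4 terms are: [4.06, 1.43, -1.2, -3.83]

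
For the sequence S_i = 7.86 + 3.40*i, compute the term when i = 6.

S_6 = 7.86 + 3.4*6 = 7.86 + 20.4 = 28.26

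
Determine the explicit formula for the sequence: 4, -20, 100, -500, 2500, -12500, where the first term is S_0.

Check ratios: -20 / 4 = -5.0
Common ratio r = -5.
First term a = 4.
Formula: S_i = 4 * (-5)^i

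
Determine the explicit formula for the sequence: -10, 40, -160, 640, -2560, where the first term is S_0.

Check ratios: 40 / -10 = -4.0
Common ratio r = -4.
First term a = -10.
Formula: S_i = -10 * (-4)^i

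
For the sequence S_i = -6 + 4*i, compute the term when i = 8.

S_8 = -6 + 4*8 = -6 + 32 = 26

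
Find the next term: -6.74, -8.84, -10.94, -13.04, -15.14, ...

Differences: -8.84 - -6.74 = -2.1
This is an arithmetic sequence with common difference d = -2.1.
Next term = -15.14 + -2.1 = -17.24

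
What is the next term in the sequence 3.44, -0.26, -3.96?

Differences: -0.26 - 3.44 = -3.7
This is an arithmetic sequence with common difference d = -3.7.
Next term = -3.96 + -3.7 = -7.66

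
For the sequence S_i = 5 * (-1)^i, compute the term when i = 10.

S_10 = 5 * (-1)^10 = 5 * 1 = 5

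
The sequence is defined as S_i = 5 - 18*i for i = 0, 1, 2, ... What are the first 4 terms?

This is an arithmetic sequence.
i=0: S_0 = 5 + -18*0 = 5
i=1: S_1 = 5 + -18*1 = -13
i=2: S_2 = 5 + -18*2 = -31
i=3: S_3 = 5 + -18*3 = -49
The first 4 terms are: [5, -13, -31, -49]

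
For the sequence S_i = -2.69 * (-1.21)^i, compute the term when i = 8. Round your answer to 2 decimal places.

S_8 = -2.69 * (-1.21)^8 ≈ -2.69 * 4.595 ≈ -12.36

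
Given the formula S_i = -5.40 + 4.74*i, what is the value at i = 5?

S_5 = -5.4 + 4.74*5 = -5.4 + 23.7 = 18.3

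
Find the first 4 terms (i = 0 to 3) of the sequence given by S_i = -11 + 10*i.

This is an arithmetic sequence.
i=0: S_0 = -11 + 10*0 = -11
i=1: S_1 = -11 + 10*1 = -1
i=2: S_2 = -11 + 10*2 = 9
i=3: S_3 = -11 + 10*3 = 19
The first 4 terms are: [-11, -1, 9, 19]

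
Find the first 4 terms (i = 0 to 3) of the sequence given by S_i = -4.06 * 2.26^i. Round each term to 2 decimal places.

This is a geometric sequence.
i=0: S_0 = -4.06 * 2.26^0 = -4.06
i=1: S_1 = -4.06 * 2.26^1 ≈ -9.18
i=2: S_2 = -4.06 * 2.26^2 ≈ -20.74
i=3: S_3 = -4.06 * 2.26^3 ≈ -46.87
The first 4 terms are: [-4.06, -9.18, -20.74, -46.87]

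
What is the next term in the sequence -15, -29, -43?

Differences: -29 - -15 = -14
This is an arithmetic sequence with common difference d = -14.
Next term = -43 + -14 = -57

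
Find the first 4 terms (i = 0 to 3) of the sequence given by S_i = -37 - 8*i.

This is an arithmetic sequence.
i=0: S_0 = -37 + -8*0 = -37
i=1: S_1 = -37 + -8*1 = -45
i=2: S_2 = -37 + -8*2 = -53
i=3: S_3 = -37 + -8*3 = -61
The first 4 terms are: [-37, -45, -53, -61]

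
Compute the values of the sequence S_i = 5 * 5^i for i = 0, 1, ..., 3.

This is a geometric sequence.
i=0: S_0 = 5 * 5^0 = 5
i=1: S_1 = 5 * 5^1 = 25
i=2: S_2 = 5 * 5^2 = 125
i=3: S_3 = 5 * 5^3 = 625
The first 4 terms are: [5, 25, 125, 625]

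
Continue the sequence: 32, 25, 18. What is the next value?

Differences: 25 - 32 = -7
This is an arithmetic sequence with common difference d = -7.
Next term = 18 + -7 = 11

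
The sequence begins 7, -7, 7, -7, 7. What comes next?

Ratios: -7 / 7 = -1.0
This is a geometric sequence with common ratio r = -1.
Next term = 7 * -1 = -7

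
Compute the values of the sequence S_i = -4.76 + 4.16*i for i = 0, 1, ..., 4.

This is an arithmetic sequence.
i=0: S_0 = -4.76 + 4.16*0 = -4.76
i=1: S_1 = -4.76 + 4.16*1 = -0.6
i=2: S_2 = -4.76 + 4.16*2 = 3.56
i=3: S_3 = -4.76 + 4.16*3 = 7.72
i=4: S_4 = -4.76 + 4.16*4 = 11.88
The first 5 terms are: [-4.76, -0.6, 3.56, 7.72, 11.88]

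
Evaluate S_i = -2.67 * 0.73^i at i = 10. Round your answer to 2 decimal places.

S_10 = -2.67 * 0.73^10 ≈ -2.67 * 0.043 ≈ -0.11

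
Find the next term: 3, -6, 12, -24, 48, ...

Ratios: -6 / 3 = -2.0
This is a geometric sequence with common ratio r = -2.
Next term = 48 * -2 = -96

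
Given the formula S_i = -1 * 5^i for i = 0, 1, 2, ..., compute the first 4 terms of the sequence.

This is a geometric sequence.
i=0: S_0 = -1 * 5^0 = -1
i=1: S_1 = -1 * 5^1 = -5
i=2: S_2 = -1 * 5^2 = -25
i=3: S_3 = -1 * 5^3 = -125
The first 4 terms are: [-1, -5, -25, -125]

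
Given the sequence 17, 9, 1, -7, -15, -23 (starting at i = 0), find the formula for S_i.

Check differences: 9 - 17 = -8
1 - 9 = -8
Common difference d = -8.
First term a = 17.
Formula: S_i = 17 - 8*i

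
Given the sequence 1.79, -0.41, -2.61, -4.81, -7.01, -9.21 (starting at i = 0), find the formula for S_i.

Check differences: -0.41 - 1.79 = -2.2
-2.61 - -0.41 = -2.2
Common difference d = -2.2.
First term a = 1.79.
Formula: S_i = 1.79 - 2.20*i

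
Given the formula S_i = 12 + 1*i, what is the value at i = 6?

S_6 = 12 + 1*6 = 12 + 6 = 18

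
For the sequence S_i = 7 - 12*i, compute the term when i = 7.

S_7 = 7 + -12*7 = 7 + -84 = -77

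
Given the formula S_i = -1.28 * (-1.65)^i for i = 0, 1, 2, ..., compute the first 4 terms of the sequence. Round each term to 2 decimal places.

This is a geometric sequence.
i=0: S_0 = -1.28 * (-1.65)^0 = -1.28
i=1: S_1 = -1.28 * (-1.65)^1 ≈ 2.11
i=2: S_2 = -1.28 * (-1.65)^2 ≈ -3.48
i=3: S_3 = -1.28 * (-1.65)^3 ≈ 5.75
The first 4 terms are: [-1.28, 2.11, -3.48, 5.75]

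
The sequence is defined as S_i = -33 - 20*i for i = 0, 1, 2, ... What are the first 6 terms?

This is an arithmetic sequence.
i=0: S_0 = -33 + -20*0 = -33
i=1: S_1 = -33 + -20*1 = -53
i=2: S_2 = -33 + -20*2 = -73
i=3: S_3 = -33 + -20*3 = -93
i=4: S_4 = -33 + -20*4 = -113
i=5: S_5 = -33 + -20*5 = -133
The first 6 terms are: [-33, -53, -73, -93, -113, -133]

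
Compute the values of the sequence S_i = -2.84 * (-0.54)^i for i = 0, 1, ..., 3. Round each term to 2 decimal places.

This is a geometric sequence.
i=0: S_0 = -2.84 * (-0.54)^0 = -2.84
i=1: S_1 = -2.84 * (-0.54)^1 ≈ 1.53
i=2: S_2 = -2.84 * (-0.54)^2 ≈ -0.83
i=3: S_3 = -2.84 * (-0.54)^3 ≈ 0.45
The first 4 terms are: [-2.84, 1.53, -0.83, 0.45]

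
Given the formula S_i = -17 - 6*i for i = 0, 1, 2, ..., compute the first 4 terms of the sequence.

This is an arithmetic sequence.
i=0: S_0 = -17 + -6*0 = -17
i=1: S_1 = -17 + -6*1 = -23
i=2: S_2 = -17 + -6*2 = -29
i=3: S_3 = -17 + -6*3 = -35
The first 4 terms are: [-17, -23, -29, -35]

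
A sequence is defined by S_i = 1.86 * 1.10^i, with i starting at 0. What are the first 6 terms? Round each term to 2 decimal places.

This is a geometric sequence.
i=0: S_0 = 1.86 * 1.1^0 = 1.86
i=1: S_1 = 1.86 * 1.1^1 ≈ 2.05
i=2: S_2 = 1.86 * 1.1^2 ≈ 2.25
i=3: S_3 = 1.86 * 1.1^3 ≈ 2.48
i=4: S_4 = 1.86 * 1.1^4 ≈ 2.72
i=5: S_5 = 1.86 * 1.1^5 ≈ 3.0
The first 6 terms are: [1.86, 2.05, 2.25, 2.48, 2.72, 3.0]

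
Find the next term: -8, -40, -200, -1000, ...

Ratios: -40 / -8 = 5.0
This is a geometric sequence with common ratio r = 5.
Next term = -1000 * 5 = -5000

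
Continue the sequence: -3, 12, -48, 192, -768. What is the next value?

Ratios: 12 / -3 = -4.0
This is a geometric sequence with common ratio r = -4.
Next term = -768 * -4 = 3072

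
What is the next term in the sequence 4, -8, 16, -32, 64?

Ratios: -8 / 4 = -2.0
This is a geometric sequence with common ratio r = -2.
Next term = 64 * -2 = -128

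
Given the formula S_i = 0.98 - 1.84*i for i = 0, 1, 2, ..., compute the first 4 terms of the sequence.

This is an arithmetic sequence.
i=0: S_0 = 0.98 + -1.84*0 = 0.98
i=1: S_1 = 0.98 + -1.84*1 = -0.86
i=2: S_2 = 0.98 + -1.84*2 = -2.7
i=3: S_3 = 0.98 + -1.84*3 = -4.54
The first 4 terms are: [0.98, -0.86, -2.7, -4.54]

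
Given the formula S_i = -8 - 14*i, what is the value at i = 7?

S_7 = -8 + -14*7 = -8 + -98 = -106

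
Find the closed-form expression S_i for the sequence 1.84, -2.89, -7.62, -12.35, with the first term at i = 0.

Check differences: -2.89 - 1.84 = -4.73
-7.62 - -2.89 = -4.73
Common difference d = -4.73.
First term a = 1.84.
Formula: S_i = 1.84 - 4.73*i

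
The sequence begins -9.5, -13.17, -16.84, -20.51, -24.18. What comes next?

Differences: -13.17 - -9.5 = -3.67
This is an arithmetic sequence with common difference d = -3.67.
Next term = -24.18 + -3.67 = -27.85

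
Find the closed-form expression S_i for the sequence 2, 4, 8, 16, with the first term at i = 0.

Check ratios: 4 / 2 = 2.0
Common ratio r = 2.
First term a = 2.
Formula: S_i = 2 * 2^i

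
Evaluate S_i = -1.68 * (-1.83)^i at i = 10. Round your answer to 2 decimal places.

S_10 = -1.68 * (-1.83)^10 ≈ -1.68 * 421.2219 ≈ -707.65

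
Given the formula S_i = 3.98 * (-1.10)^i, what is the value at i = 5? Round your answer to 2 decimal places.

S_5 = 3.98 * (-1.1)^5 ≈ 3.98 * -1.6105 ≈ -6.41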